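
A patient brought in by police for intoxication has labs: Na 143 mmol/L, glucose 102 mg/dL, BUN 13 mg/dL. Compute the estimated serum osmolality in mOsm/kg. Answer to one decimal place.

296.3 mOsm/kg

Calculated osmolality = 2·Na + glucose/18 + BUN/2.8
= 2·143 + 102/18 + 13/2.8
= 286 + 5.67 + 4.64
= 296.31 mOsm/kg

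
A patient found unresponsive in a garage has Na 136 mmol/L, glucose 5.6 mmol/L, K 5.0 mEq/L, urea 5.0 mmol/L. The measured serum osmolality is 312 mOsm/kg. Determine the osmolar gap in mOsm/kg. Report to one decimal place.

29.4 mOsm/kg

Calculated osmolality = 2·Na + glucose + urea
= 2·136 + 5.6 + 5
= 272 + 5.60 + 5
= 282.6 mOsm/kg ≈ 282.6 mOsm/kg
Osmolar gap = measured − calculated = 312 − 282.6 = 29.4 mOsm/kg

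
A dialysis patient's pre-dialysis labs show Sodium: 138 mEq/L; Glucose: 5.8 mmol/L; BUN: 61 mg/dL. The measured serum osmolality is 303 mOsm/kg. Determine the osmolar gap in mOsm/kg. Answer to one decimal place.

Calculated osmolality = 2·Na + glucose + BUN/2.8
= 2·138 + 5.8 + 61/2.8
= 276 + 5.80 + 21.79
= 303.59 mOsm/kg ≈ 303.6 mOsm/kg
Osmolar gap = measured − calculated = 303 − 303.6 = -0.6 mOsm/kg

-0.6 mOsm/kg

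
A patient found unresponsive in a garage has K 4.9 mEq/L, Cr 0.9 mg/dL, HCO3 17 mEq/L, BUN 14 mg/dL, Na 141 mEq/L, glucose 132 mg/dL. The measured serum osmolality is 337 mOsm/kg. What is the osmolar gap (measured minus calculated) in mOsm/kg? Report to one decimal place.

Calculated osmolality = 2·Na + glucose/18 + BUN/2.8
= 2·141 + 132/18 + 14/2.8
= 282 + 7.33 + 5
= 294.33 mOsm/kg ≈ 294.3 mOsm/kg
Osmolar gap = measured − calculated = 337 − 294.3 = 42.7 mOsm/kg

42.7 mOsm/kg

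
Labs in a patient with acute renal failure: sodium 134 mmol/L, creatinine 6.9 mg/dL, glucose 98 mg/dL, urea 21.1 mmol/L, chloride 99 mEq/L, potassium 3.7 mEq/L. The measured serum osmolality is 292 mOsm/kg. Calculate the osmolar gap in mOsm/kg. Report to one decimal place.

Calculated osmolality = 2·Na + glucose/18 + urea
= 2·134 + 98/18 + 21.1
= 268 + 5.44 + 21.10
= 294.54 mOsm/kg ≈ 294.5 mOsm/kg
Osmolar gap = measured − calculated = 292 − 294.5 = -2.5 mOsm/kg

-2.5 mOsm/kg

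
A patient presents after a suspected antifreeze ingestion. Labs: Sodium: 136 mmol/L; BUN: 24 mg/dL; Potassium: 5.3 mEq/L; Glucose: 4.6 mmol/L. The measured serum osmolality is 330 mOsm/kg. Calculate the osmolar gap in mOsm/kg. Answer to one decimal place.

Calculated osmolality = 2·Na + glucose + BUN/2.8
= 2·136 + 4.6 + 24/2.8
= 272 + 4.60 + 8.57
= 285.17 mOsm/kg ≈ 285.2 mOsm/kg
Osmolar gap = measured − calculated = 330 − 285.2 = 44.8 mOsm/kg

44.8 mOsm/kg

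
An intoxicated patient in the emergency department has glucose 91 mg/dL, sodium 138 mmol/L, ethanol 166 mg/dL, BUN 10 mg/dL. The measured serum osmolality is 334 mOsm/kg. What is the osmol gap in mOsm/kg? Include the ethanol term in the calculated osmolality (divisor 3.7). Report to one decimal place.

4.5 mOsm/kg

Calculated osmolality = 2·Na + glucose/18 + BUN/2.8 + ethanol/3.7
= 2·138 + 91/18 + 10/2.8 + 166/3.7
= 276 + 5.06 + 3.57 + 44.86
= 329.49 mOsm/kg ≈ 329.5 mOsm/kg
Osmolar gap = measured − calculated = 334 − 329.5 = 4.5 mOsm/kg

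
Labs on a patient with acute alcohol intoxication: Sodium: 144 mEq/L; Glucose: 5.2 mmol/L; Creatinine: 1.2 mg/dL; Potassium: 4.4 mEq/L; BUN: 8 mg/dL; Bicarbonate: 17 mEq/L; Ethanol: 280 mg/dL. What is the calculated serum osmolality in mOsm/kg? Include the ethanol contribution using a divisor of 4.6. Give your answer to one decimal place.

356.9 mOsm/kg

Calculated osmolality = 2·Na + glucose + BUN/2.8 + ethanol/4.6
= 2·144 + 5.2 + 8/2.8 + 280/4.6
= 288 + 5.20 + 2.86 + 60.87
= 356.93 mOsm/kg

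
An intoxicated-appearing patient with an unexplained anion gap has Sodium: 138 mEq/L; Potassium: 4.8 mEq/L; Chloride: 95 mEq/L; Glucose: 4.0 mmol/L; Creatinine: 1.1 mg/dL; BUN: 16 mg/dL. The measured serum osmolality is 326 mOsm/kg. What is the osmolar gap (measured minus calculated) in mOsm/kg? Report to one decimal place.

40.3 mOsm/kg

Calculated osmolality = 2·Na + glucose + BUN/2.8
= 2·138 + 4 + 16/2.8
= 276 + 4 + 5.71
= 285.71 mOsm/kg ≈ 285.7 mOsm/kg
Osmolar gap = measured − calculated = 326 − 285.7 = 40.3 mOsm/kg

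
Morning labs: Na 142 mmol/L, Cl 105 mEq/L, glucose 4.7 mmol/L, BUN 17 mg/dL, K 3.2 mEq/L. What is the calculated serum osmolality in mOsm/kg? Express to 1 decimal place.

Calculated osmolality = 2·Na + glucose + BUN/2.8
= 2·142 + 4.7 + 17/2.8
= 284 + 4.70 + 6.07
= 294.77 mOsm/kg

294.8 mOsm/kg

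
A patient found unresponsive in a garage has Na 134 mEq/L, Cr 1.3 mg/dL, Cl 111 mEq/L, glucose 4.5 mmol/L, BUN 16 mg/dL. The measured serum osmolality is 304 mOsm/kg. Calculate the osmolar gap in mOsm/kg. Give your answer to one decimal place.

25.8 mOsm/kg

Calculated osmolality = 2·Na + glucose + BUN/2.8
= 2·134 + 4.5 + 16/2.8
= 268 + 4.50 + 5.71
= 278.21 mOsm/kg ≈ 278.2 mOsm/kg
Osmolar gap = measured − calculated = 304 − 278.2 = 25.8 mOsm/kg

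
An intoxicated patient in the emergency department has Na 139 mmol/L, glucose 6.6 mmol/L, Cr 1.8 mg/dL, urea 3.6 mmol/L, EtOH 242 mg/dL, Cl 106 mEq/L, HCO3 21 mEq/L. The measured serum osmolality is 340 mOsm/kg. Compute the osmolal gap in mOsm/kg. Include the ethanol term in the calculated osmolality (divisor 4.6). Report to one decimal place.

-0.8 mOsm/kg

Calculated osmolality = 2·Na + glucose + urea + ethanol/4.6
= 2·139 + 6.6 + 3.6 + 242/4.6
= 278 + 6.60 + 3.60 + 52.61
= 340.81 mOsm/kg ≈ 340.8 mOsm/kg
Osmolar gap = measured − calculated = 340 − 340.8 = -0.8 mOsm/kg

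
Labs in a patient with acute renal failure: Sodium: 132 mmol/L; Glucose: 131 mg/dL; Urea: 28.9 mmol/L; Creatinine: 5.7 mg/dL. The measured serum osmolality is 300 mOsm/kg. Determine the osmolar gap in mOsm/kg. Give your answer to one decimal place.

-0.2 mOsm/kg

Calculated osmolality = 2·Na + glucose/18 + urea
= 2·132 + 131/18 + 28.9
= 264 + 7.28 + 28.90
= 300.18 mOsm/kg ≈ 300.2 mOsm/kg
Osmolar gap = measured − calculated = 300 − 300.2 = -0.2 mOsm/kg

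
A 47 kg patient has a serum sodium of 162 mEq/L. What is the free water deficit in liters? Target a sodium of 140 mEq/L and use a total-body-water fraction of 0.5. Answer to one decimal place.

TBW = 0.5 · 47 = 23.5 L
Free water deficit = TBW · (Na/140 − 1)
= 23.5 · (162/140 − 1)
= 23.5 · 0.1571
= 3.69 L

3.7 L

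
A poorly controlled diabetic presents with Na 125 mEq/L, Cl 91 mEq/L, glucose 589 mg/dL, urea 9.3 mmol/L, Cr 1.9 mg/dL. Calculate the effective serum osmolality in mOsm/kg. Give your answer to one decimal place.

282.7 mOsm/kg

Effective osmolality excludes urea (freely permeant across cell membranes):
2·Na + glucose/18
= 2·125 + 589/18
= 250 + 32.72
= 282.72 mOsm/kg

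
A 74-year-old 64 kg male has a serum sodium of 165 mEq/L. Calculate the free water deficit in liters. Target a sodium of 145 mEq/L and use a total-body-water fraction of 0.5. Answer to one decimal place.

4.4 L

TBW = 0.5 · 64 = 32 L
Free water deficit = TBW · (Na/145 − 1)
= 32 · (165/145 − 1)
= 32 · 0.1379
= 4.41 L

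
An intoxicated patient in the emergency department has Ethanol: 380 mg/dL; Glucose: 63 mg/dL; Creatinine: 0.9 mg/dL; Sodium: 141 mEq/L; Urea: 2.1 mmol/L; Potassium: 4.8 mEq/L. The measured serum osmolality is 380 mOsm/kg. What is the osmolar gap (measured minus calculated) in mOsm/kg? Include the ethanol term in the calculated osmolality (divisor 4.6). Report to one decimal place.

9.8 mOsm/kg

Calculated osmolality = 2·Na + glucose/18 + urea + ethanol/4.6
= 2·141 + 63/18 + 2.1 + 380/4.6
= 282 + 3.50 + 2.10 + 82.61
= 370.21 mOsm/kg ≈ 370.2 mOsm/kg
Osmolar gap = measured − calculated = 380 − 370.2 = 9.8 mOsm/kg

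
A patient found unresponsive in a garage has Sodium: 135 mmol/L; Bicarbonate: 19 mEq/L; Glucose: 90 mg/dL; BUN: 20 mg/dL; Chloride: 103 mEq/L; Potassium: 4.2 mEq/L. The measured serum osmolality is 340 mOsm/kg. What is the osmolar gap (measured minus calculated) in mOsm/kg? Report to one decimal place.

Calculated osmolality = 2·Na + glucose/18 + BUN/2.8
= 2·135 + 90/18 + 20/2.8
= 270 + 5 + 7.14
= 282.14 mOsm/kg ≈ 282.1 mOsm/kg
Osmolar gap = measured − calculated = 340 − 282.1 = 57.9 mOsm/kg

57.9 mOsm/kg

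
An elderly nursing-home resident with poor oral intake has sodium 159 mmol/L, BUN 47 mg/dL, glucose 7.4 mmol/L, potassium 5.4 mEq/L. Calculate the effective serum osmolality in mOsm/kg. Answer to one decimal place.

325.4 mOsm/kg

Effective osmolality excludes urea (freely permeant across cell membranes):
2·Na + glucose
= 2·159 + 7.4
= 318 + 7.4
= 325.4 mOsm/kg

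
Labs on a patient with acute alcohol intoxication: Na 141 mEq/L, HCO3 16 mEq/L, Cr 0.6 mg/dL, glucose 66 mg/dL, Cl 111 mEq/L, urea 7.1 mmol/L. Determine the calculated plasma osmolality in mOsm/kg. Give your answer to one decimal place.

292.8 mOsm/kg

Calculated osmolality = 2·Na + glucose/18 + urea
= 2·141 + 66/18 + 7.1
= 282 + 3.67 + 7.10
= 292.77 mOsm/kg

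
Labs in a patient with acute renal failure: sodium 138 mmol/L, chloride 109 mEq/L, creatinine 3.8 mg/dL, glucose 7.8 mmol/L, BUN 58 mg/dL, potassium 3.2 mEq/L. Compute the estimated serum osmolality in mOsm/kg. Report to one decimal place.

304.5 mOsm/kg

Calculated osmolality = 2·Na + glucose + BUN/2.8
= 2·138 + 7.8 + 58/2.8
= 276 + 7.80 + 20.71
= 304.51 mOsm/kg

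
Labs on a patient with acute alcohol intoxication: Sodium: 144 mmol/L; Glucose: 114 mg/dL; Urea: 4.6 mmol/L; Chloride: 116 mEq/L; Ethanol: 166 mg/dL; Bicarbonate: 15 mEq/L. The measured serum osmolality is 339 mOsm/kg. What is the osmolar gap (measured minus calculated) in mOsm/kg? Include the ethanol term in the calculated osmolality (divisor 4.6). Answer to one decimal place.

4.0 mOsm/kg

Calculated osmolality = 2·Na + glucose/18 + urea + ethanol/4.6
= 2·144 + 114/18 + 4.6 + 166/4.6
= 288 + 6.33 + 4.60 + 36.09
= 335.02 mOsm/kg ≈ 335.0 mOsm/kg
Osmolar gap = measured − calculated = 339 − 335.0 = 4.0 mOsm/kg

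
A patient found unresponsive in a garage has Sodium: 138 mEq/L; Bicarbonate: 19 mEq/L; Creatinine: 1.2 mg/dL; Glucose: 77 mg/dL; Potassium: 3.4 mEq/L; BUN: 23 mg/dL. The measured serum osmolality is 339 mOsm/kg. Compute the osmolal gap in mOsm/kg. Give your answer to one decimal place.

50.5 mOsm/kg

Calculated osmolality = 2·Na + glucose/18 + BUN/2.8
= 2·138 + 77/18 + 23/2.8
= 276 + 4.28 + 8.21
= 288.49 mOsm/kg ≈ 288.5 mOsm/kg
Osmolar gap = measured − calculated = 339 − 288.5 = 50.5 mOsm/kg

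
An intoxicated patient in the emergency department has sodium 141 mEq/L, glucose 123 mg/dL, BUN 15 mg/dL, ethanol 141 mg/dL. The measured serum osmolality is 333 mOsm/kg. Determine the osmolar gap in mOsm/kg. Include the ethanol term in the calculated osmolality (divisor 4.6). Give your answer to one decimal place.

Calculated osmolality = 2·Na + glucose/18 + BUN/2.8 + ethanol/4.6
= 2·141 + 123/18 + 15/2.8 + 141/4.6
= 282 + 6.83 + 5.36 + 30.65
= 324.84 mOsm/kg ≈ 324.8 mOsm/kg
Osmolar gap = measured − calculated = 333 − 324.8 = 8.2 mOsm/kg

8.2 mOsm/kg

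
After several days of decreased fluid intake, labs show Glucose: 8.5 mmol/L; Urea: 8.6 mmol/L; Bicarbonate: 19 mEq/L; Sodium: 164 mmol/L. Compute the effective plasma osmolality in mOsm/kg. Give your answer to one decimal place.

Effective osmolality excludes urea (freely permeant across cell membranes):
2·Na + glucose
= 2·164 + 8.5
= 328 + 8.5
= 336.5 mOsm/kg

336.5 mOsm/kg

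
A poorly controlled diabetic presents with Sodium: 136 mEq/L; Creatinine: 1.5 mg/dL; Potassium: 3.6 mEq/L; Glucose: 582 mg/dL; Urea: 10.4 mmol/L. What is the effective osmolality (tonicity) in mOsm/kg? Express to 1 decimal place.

304.3 mOsm/kg

Effective osmolality excludes urea (freely permeant across cell membranes):
2·Na + glucose/18
= 2·136 + 582/18
= 272 + 32.33
= 304.33 mOsm/kg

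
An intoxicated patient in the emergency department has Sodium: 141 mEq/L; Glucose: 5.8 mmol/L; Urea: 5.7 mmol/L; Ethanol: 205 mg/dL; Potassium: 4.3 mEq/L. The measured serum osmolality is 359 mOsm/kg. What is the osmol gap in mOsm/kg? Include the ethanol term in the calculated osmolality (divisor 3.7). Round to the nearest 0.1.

10.1 mOsm/kg

Calculated osmolality = 2·Na + glucose + urea + ethanol/3.7
= 2·141 + 5.8 + 5.7 + 205/3.7
= 282 + 5.80 + 5.70 + 55.41
= 348.91 mOsm/kg ≈ 348.9 mOsm/kg
Osmolar gap = measured − calculated = 359 − 348.9 = 10.1 mOsm/kg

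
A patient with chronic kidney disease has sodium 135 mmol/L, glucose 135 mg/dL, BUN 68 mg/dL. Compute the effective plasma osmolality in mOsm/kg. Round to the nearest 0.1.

Effective osmolality excludes urea (freely permeant across cell membranes):
2·Na + glucose/18
= 2·135 + 135/18
= 270 + 7.5
= 277.5 mOsm/kg

277.5 mOsm/kg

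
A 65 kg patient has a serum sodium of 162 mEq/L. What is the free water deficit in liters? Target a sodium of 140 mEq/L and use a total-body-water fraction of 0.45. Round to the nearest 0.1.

TBW = 0.45 · 65 = 29.25 L
Free water deficit = TBW · (Na/140 − 1)
= 29.25 · (162/140 − 1)
= 29.25 · 0.1571
= 4.6 L

4.6 L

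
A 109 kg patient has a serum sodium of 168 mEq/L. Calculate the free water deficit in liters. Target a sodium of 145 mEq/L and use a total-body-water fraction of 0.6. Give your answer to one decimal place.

TBW = 0.6 · 109 = 65.4 L
Free water deficit = TBW · (Na/145 − 1)
= 65.4 · (168/145 − 1)
= 65.4 · 0.1586
= 10.37 L

10.4 L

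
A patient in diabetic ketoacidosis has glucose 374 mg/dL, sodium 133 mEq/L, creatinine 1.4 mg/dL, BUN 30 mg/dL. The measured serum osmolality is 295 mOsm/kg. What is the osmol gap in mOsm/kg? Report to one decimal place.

Calculated osmolality = 2·Na + glucose/18 + BUN/2.8
= 2·133 + 374/18 + 30/2.8
= 266 + 20.78 + 10.71
= 297.49 mOsm/kg ≈ 297.5 mOsm/kg
Osmolar gap = measured − calculated = 295 − 297.5 = -2.5 mOsm/kg

-2.5 mOsm/kg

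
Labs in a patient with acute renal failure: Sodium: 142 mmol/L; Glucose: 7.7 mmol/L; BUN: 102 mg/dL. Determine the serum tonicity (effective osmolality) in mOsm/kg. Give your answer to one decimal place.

291.7 mOsm/kg

Effective osmolality excludes urea (freely permeant across cell membranes):
2·Na + glucose
= 2·142 + 7.7
= 284 + 7.7
= 291.7 mOsm/kg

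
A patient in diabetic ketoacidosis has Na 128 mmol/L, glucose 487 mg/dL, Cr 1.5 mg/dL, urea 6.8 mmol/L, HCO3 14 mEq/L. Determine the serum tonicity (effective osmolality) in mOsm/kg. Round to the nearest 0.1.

283.1 mOsm/kg

Effective osmolality excludes urea (freely permeant across cell membranes):
2·Na + glucose/18
= 2·128 + 487/18
= 256 + 27.06
= 283.06 mOsm/kg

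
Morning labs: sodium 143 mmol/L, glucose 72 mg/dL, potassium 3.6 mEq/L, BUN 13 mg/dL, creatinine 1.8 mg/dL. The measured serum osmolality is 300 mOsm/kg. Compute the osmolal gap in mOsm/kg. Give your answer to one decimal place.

Calculated osmolality = 2·Na + glucose/18 + BUN/2.8
= 2·143 + 72/18 + 13/2.8
= 286 + 4 + 4.64
= 294.64 mOsm/kg ≈ 294.6 mOsm/kg
Osmolar gap = measured − calculated = 300 − 294.6 = 5.4 mOsm/kg

5.4 mOsm/kg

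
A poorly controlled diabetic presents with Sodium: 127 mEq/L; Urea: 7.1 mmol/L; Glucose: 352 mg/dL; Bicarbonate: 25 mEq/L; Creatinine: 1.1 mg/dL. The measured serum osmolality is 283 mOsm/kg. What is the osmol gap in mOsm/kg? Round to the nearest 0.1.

2.3 mOsm/kg

Calculated osmolality = 2·Na + glucose/18 + urea
= 2·127 + 352/18 + 7.1
= 254 + 19.56 + 7.10
= 280.66 mOsm/kg ≈ 280.7 mOsm/kg
Osmolar gap = measured − calculated = 283 − 280.7 = 2.3 mOsm/kg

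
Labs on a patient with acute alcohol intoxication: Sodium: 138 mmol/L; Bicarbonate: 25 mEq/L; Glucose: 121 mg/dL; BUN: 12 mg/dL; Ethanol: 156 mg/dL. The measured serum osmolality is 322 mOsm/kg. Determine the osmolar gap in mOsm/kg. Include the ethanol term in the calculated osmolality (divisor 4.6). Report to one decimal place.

Calculated osmolality = 2·Na + glucose/18 + BUN/2.8 + ethanol/4.6
= 2·138 + 121/18 + 12/2.8 + 156/4.6
= 276 + 6.72 + 4.29 + 33.91
= 320.92 mOsm/kg ≈ 320.9 mOsm/kg
Osmolar gap = measured − calculated = 322 − 320.9 = 1.1 mOsm/kg

1.1 mOsm/kg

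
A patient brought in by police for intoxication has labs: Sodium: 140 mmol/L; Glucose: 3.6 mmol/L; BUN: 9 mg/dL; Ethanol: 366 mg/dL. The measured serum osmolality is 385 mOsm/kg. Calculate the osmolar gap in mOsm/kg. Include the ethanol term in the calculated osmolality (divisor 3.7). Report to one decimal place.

Calculated osmolality = 2·Na + glucose + BUN/2.8 + ethanol/3.7
= 2·140 + 3.6 + 9/2.8 + 366/3.7
= 280 + 3.60 + 3.21 + 98.92
= 385.73 mOsm/kg ≈ 385.7 mOsm/kg
Osmolar gap = measured − calculated = 385 − 385.7 = -0.7 mOsm/kg

-0.7 mOsm/kg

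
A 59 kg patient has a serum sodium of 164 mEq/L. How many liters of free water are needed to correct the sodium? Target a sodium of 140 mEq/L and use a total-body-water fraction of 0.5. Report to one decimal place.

5.1 L

TBW = 0.5 · 59 = 29.5 L
Free water deficit = TBW · (Na/140 − 1)
= 29.5 · (164/140 − 1)
= 29.5 · 0.1714
= 5.06 L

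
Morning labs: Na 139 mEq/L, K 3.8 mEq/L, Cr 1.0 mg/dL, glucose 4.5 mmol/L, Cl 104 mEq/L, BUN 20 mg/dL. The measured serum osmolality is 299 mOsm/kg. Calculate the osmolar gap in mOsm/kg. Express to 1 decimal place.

9.4 mOsm/kg

Calculated osmolality = 2·Na + glucose + BUN/2.8
= 2·139 + 4.5 + 20/2.8
= 278 + 4.50 + 7.14
= 289.64 mOsm/kg ≈ 289.6 mOsm/kg
Osmolar gap = measured − calculated = 299 − 289.6 = 9.4 mOsm/kg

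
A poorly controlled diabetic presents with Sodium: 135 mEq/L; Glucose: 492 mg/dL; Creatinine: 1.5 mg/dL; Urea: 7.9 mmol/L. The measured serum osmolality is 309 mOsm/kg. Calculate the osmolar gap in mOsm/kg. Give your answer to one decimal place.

3.8 mOsm/kg

Calculated osmolality = 2·Na + glucose/18 + urea
= 2·135 + 492/18 + 7.9
= 270 + 27.33 + 7.90
= 305.23 mOsm/kg ≈ 305.2 mOsm/kg
Osmolar gap = measured − calculated = 309 − 305.2 = 3.8 mOsm/kg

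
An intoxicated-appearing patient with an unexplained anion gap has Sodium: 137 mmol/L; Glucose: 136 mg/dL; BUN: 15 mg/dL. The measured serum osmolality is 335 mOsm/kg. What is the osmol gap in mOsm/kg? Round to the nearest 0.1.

48.1 mOsm/kg

Calculated osmolality = 2·Na + glucose/18 + BUN/2.8
= 2·137 + 136/18 + 15/2.8
= 274 + 7.56 + 5.36
= 286.92 mOsm/kg ≈ 286.9 mOsm/kg
Osmolar gap = measured − calculated = 335 − 286.9 = 48.1 mOsm/kg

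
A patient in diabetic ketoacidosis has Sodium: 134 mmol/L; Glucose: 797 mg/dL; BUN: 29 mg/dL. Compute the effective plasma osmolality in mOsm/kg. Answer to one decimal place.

312.3 mOsm/kg

Effective osmolality excludes urea (freely permeant across cell membranes):
2·Na + glucose/18
= 2·134 + 797/18
= 268 + 44.28
= 312.28 mOsm/kg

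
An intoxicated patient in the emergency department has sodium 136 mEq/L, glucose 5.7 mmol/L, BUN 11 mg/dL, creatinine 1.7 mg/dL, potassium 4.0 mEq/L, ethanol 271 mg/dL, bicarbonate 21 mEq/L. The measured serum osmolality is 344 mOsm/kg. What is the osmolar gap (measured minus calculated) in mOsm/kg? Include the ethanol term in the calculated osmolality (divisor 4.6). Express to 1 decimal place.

Calculated osmolality = 2·Na + glucose + BUN/2.8 + ethanol/4.6
= 2·136 + 5.7 + 11/2.8 + 271/4.6
= 272 + 5.70 + 3.93 + 58.91
= 340.54 mOsm/kg ≈ 340.5 mOsm/kg
Osmolar gap = measured − calculated = 344 − 340.5 = 3.5 mOsm/kg

3.5 mOsm/kg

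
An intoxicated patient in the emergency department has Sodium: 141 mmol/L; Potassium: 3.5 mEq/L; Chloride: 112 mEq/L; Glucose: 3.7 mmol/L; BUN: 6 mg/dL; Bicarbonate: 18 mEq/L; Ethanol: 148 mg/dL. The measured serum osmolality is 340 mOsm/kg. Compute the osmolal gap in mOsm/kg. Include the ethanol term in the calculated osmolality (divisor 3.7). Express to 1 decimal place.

12.2 mOsm/kg

Calculated osmolality = 2·Na + glucose + BUN/2.8 + ethanol/3.7
= 2·141 + 3.7 + 6/2.8 + 148/3.7
= 282 + 3.70 + 2.14 + 40
= 327.84 mOsm/kg ≈ 327.8 mOsm/kg
Osmolar gap = measured − calculated = 340 − 327.8 = 12.2 mOsm/kg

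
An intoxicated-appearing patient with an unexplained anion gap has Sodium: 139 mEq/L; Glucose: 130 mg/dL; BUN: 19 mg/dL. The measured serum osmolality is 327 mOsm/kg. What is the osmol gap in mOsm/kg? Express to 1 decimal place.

35.0 mOsm/kg

Calculated osmolality = 2·Na + glucose/18 + BUN/2.8
= 2·139 + 130/18 + 19/2.8
= 278 + 7.22 + 6.79
= 292.01 mOsm/kg ≈ 292.0 mOsm/kg
Osmolar gap = measured − calculated = 327 − 292.0 = 35.0 mOsm/kg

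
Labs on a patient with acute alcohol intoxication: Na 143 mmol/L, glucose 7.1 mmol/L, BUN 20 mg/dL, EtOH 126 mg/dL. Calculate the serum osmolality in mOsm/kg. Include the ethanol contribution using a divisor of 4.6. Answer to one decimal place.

Calculated osmolality = 2·Na + glucose + BUN/2.8 + ethanol/4.6
= 2·143 + 7.1 + 20/2.8 + 126/4.6
= 286 + 7.10 + 7.14 + 27.39
= 327.63 mOsm/kg

327.6 mOsm/kg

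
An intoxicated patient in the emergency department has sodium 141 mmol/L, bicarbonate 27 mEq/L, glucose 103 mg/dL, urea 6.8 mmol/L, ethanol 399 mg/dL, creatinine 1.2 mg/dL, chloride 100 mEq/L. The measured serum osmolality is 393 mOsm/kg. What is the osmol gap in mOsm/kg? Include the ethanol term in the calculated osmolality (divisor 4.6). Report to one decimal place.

Calculated osmolality = 2·Na + glucose/18 + urea + ethanol/4.6
= 2·141 + 103/18 + 6.8 + 399/4.6
= 282 + 5.72 + 6.80 + 86.74
= 381.26 mOsm/kg ≈ 381.3 mOsm/kg
Osmolar gap = measured − calculated = 393 − 381.3 = 11.7 mOsm/kg

11.7 mOsm/kg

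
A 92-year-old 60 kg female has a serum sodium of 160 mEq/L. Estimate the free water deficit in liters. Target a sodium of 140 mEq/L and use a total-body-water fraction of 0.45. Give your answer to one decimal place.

TBW = 0.45 · 60 = 27 L
Free water deficit = TBW · (Na/140 − 1)
= 27 · (160/140 − 1)
= 27 · 0.1429
= 3.86 L

3.9 L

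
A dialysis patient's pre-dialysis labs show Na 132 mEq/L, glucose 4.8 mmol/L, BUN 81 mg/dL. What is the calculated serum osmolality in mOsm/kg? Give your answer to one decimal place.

297.7 mOsm/kg

Calculated osmolality = 2·Na + glucose + BUN/2.8
= 2·132 + 4.8 + 81/2.8
= 264 + 4.80 + 28.93
= 297.73 mOsm/kg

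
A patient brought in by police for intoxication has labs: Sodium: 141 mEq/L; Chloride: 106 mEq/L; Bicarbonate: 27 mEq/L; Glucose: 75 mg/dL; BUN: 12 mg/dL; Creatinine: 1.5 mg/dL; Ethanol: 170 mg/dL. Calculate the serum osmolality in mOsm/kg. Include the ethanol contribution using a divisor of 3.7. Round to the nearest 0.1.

Calculated osmolality = 2·Na + glucose/18 + BUN/2.8 + ethanol/3.7
= 2·141 + 75/18 + 12/2.8 + 170/3.7
= 282 + 4.17 + 4.29 + 45.95
= 336.41 mOsm/kg

336.4 mOsm/kg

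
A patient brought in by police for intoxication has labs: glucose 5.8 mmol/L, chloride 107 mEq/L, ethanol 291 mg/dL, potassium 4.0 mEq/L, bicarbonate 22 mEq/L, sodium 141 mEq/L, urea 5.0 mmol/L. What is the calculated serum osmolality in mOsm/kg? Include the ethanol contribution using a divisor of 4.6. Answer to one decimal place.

Calculated osmolality = 2·Na + glucose + urea + ethanol/4.6
= 2·141 + 5.8 + 5 + 291/4.6
= 282 + 5.80 + 5 + 63.26
= 356.06 mOsm/kg

356.1 mOsm/kg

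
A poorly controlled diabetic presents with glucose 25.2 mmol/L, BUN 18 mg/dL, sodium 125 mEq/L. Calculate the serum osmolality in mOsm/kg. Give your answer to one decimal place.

Calculated osmolality = 2·Na + glucose + BUN/2.8
= 2·125 + 25.2 + 18/2.8
= 250 + 25.20 + 6.43
= 281.63 mOsm/kg

281.6 mOsm/kg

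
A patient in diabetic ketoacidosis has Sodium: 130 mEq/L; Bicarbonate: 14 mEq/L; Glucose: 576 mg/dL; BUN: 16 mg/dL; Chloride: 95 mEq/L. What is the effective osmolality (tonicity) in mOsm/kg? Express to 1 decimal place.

Effective osmolality excludes urea (freely permeant across cell membranes):
2·Na + glucose/18
= 2·130 + 576/18
= 260 + 32
= 292 mOsm/kg

292.0 mOsm/kg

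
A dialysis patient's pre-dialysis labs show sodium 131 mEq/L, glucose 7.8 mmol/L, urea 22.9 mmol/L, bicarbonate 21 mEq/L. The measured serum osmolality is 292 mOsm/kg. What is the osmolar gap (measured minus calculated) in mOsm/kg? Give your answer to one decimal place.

-0.7 mOsm/kg

Calculated osmolality = 2·Na + glucose + urea
= 2·131 + 7.8 + 22.9
= 262 + 7.80 + 22.90
= 292.7 mOsm/kg ≈ 292.7 mOsm/kg
Osmolar gap = measured − calculated = 292 − 292.7 = -0.7 mOsm/kg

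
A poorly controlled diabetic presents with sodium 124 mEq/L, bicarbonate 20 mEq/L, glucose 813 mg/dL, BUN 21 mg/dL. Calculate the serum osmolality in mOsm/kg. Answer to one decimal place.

Calculated osmolality = 2·Na + glucose/18 + BUN/2.8
= 2·124 + 813/18 + 21/2.8
= 248 + 45.17 + 7.50
= 300.67 mOsm/kg

300.7 mOsm/kg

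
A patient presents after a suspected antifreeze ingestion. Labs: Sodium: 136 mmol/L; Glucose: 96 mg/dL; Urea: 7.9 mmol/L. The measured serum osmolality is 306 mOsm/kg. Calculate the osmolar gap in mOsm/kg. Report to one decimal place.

20.8 mOsm/kg

Calculated osmolality = 2·Na + glucose/18 + urea
= 2·136 + 96/18 + 7.9
= 272 + 5.33 + 7.90
= 285.23 mOsm/kg ≈ 285.2 mOsm/kg
Osmolar gap = measured − calculated = 306 − 285.2 = 20.8 mOsm/kg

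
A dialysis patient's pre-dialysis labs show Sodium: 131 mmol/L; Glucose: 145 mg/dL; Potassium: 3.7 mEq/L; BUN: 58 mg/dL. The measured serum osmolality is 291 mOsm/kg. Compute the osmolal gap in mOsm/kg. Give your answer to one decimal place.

Calculated osmolality = 2·Na + glucose/18 + BUN/2.8
= 2·131 + 145/18 + 58/2.8
= 262 + 8.06 + 20.71
= 290.77 mOsm/kg ≈ 290.8 mOsm/kg
Osmolar gap = measured − calculated = 291 − 290.8 = 0.2 mOsm/kg

0.2 mOsm/kg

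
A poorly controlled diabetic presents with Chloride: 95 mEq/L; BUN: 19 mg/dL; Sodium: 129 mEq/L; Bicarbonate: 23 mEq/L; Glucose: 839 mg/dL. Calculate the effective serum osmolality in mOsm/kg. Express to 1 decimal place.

304.6 mOsm/kg

Effective osmolality excludes urea (freely permeant across cell membranes):
2·Na + glucose/18
= 2·129 + 839/18
= 258 + 46.61
= 304.61 mOsm/kg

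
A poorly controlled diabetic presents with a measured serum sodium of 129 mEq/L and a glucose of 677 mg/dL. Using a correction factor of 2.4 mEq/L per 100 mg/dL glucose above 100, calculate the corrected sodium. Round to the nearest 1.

143 mEq/L

Corrected Na = measured Na + 2.4 · (glucose − 100)/100
= 129 + 2.4 · (677 − 100)/100
= 129 + 13.8
= 142.8 mEq/L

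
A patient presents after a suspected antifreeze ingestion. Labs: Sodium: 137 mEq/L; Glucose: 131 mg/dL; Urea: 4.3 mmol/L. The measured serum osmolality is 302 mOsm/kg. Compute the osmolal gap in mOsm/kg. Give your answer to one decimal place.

16.4 mOsm/kg

Calculated osmolality = 2·Na + glucose/18 + urea
= 2·137 + 131/18 + 4.3
= 274 + 7.28 + 4.30
= 285.58 mOsm/kg ≈ 285.6 mOsm/kg
Osmolar gap = measured − calculated = 302 − 285.6 = 16.4 mOsm/kg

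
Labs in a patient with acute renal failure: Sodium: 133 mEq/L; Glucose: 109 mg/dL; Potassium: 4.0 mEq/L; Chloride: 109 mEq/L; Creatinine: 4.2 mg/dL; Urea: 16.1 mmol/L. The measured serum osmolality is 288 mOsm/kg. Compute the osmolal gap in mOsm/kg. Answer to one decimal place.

-0.2 mOsm/kg

Calculated osmolality = 2·Na + glucose/18 + urea
= 2·133 + 109/18 + 16.1
= 266 + 6.06 + 16.10
= 288.16 mOsm/kg ≈ 288.2 mOsm/kg
Osmolar gap = measured − calculated = 288 − 288.2 = -0.2 mOsm/kg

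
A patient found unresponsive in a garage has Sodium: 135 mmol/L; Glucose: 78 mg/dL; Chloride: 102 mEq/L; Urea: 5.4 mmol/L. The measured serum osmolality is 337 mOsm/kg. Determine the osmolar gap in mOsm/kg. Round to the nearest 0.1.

Calculated osmolality = 2·Na + glucose/18 + urea
= 2·135 + 78/18 + 5.4
= 270 + 4.33 + 5.40
= 279.73 mOsm/kg ≈ 279.7 mOsm/kg
Osmolar gap = measured − calculated = 337 − 279.7 = 57.3 mOsm/kg

57.3 mOsm/kg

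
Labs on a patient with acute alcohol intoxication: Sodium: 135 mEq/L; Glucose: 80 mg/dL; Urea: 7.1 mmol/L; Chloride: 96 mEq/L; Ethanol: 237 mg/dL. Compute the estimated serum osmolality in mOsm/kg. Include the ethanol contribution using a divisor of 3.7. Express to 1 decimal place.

Calculated osmolality = 2·Na + glucose/18 + urea + ethanol/3.7
= 2·135 + 80/18 + 7.1 + 237/3.7
= 270 + 4.44 + 7.10 + 64.05
= 345.59 mOsm/kg

345.6 mOsm/kg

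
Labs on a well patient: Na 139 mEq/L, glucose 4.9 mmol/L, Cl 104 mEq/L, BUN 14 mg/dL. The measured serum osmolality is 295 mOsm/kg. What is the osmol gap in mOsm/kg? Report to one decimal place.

Calculated osmolality = 2·Na + glucose + BUN/2.8
= 2·139 + 4.9 + 14/2.8
= 278 + 4.90 + 5
= 287.9 mOsm/kg ≈ 287.9 mOsm/kg
Osmolar gap = measured − calculated = 295 − 287.9 = 7.1 mOsm/kg

7.1 mOsm/kg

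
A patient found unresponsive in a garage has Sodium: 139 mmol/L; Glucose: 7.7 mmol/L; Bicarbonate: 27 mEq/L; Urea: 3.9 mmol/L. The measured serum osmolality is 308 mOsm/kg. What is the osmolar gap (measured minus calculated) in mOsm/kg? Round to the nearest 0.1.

18.4 mOsm/kg

Calculated osmolality = 2·Na + glucose + urea
= 2·139 + 7.7 + 3.9
= 278 + 7.70 + 3.90
= 289.6 mOsm/kg ≈ 289.6 mOsm/kg
Osmolar gap = measured − calculated = 308 − 289.6 = 18.4 mOsm/kg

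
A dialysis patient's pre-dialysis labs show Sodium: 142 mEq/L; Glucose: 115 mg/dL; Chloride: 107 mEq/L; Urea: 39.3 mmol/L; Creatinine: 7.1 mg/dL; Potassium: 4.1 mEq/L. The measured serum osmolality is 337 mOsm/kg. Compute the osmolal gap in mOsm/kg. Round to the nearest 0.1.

7.3 mOsm/kg

Calculated osmolality = 2·Na + glucose/18 + urea
= 2·142 + 115/18 + 39.3
= 284 + 6.39 + 39.30
= 329.69 mOsm/kg ≈ 329.7 mOsm/kg
Osmolar gap = measured − calculated = 337 − 329.7 = 7.3 mOsm/kg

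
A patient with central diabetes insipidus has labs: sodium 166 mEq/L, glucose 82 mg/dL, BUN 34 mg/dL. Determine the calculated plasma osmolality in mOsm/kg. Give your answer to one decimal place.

Calculated osmolality = 2·Na + glucose/18 + BUN/2.8
= 2·166 + 82/18 + 34/2.8
= 332 + 4.56 + 12.14
= 348.7 mOsm/kg

348.7 mOsm/kg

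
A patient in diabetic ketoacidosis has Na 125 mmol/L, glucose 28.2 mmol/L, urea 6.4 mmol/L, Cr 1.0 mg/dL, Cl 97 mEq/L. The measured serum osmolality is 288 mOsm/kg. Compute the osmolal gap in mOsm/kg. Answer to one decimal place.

Calculated osmolality = 2·Na + glucose + urea
= 2·125 + 28.2 + 6.4
= 250 + 28.20 + 6.40
= 284.6 mOsm/kg ≈ 284.6 mOsm/kg
Osmolar gap = measured − calculated = 288 − 284.6 = 3.4 mOsm/kg

3.4 mOsm/kg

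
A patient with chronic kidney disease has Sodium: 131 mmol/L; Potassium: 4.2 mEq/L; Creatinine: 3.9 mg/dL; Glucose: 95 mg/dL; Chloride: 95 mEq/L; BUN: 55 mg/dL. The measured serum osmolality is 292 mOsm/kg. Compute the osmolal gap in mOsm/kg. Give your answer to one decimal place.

5.1 mOsm/kg

Calculated osmolality = 2·Na + glucose/18 + BUN/2.8
= 2·131 + 95/18 + 55/2.8
= 262 + 5.28 + 19.64
= 286.92 mOsm/kg ≈ 286.9 mOsm/kg
Osmolar gap = measured − calculated = 292 − 286.9 = 5.1 mOsm/kg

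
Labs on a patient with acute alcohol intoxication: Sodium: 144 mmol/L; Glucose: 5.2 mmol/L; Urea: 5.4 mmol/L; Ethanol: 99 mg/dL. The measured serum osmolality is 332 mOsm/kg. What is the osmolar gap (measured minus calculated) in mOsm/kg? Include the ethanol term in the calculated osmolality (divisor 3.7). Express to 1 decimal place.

6.6 mOsm/kg

Calculated osmolality = 2·Na + glucose + urea + ethanol/3.7
= 2·144 + 5.2 + 5.4 + 99/3.7
= 288 + 5.20 + 5.40 + 26.76
= 325.36 mOsm/kg ≈ 325.4 mOsm/kg
Osmolar gap = measured − calculated = 332 − 325.4 = 6.6 mOsm/kg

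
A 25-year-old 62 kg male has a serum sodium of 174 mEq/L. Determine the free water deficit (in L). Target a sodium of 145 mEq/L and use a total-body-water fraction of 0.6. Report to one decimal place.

7.4 L

TBW = 0.6 · 62 = 37.2 L
Free water deficit = TBW · (Na/145 − 1)
= 37.2 · (174/145 − 1)
= 37.2 · 0.2
= 7.44 L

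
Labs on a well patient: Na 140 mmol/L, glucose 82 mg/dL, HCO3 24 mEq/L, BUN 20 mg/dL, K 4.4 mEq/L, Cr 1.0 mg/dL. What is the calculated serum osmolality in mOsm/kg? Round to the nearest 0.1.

Calculated osmolality = 2·Na + glucose/18 + BUN/2.8
= 2·140 + 82/18 + 20/2.8
= 280 + 4.56 + 7.14
= 291.7 mOsm/kg

291.7 mOsm/kg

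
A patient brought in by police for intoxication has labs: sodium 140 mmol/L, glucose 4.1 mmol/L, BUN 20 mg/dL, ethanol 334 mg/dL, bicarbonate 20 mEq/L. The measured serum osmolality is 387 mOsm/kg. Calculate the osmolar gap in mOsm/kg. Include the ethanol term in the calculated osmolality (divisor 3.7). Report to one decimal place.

5.5 mOsm/kg

Calculated osmolality = 2·Na + glucose + BUN/2.8 + ethanol/3.7
= 2·140 + 4.1 + 20/2.8 + 334/3.7
= 280 + 4.10 + 7.14 + 90.27
= 381.51 mOsm/kg ≈ 381.5 mOsm/kg
Osmolar gap = measured − calculated = 387 − 381.5 = 5.5 mOsm/kg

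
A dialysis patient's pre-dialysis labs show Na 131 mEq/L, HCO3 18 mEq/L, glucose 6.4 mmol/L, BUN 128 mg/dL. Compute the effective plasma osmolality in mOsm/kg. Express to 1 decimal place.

268.4 mOsm/kg

Effective osmolality excludes urea (freely permeant across cell membranes):
2·Na + glucose
= 2·131 + 6.4
= 262 + 6.4
= 268.4 mOsm/kg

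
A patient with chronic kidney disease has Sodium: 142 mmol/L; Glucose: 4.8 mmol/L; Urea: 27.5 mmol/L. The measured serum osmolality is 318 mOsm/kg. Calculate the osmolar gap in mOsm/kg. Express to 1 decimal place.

1.7 mOsm/kg

Calculated osmolality = 2·Na + glucose + urea
= 2·142 + 4.8 + 27.5
= 284 + 4.80 + 27.50
= 316.3 mOsm/kg ≈ 316.3 mOsm/kg
Osmolar gap = measured − calculated = 318 − 316.3 = 1.7 mOsm/kg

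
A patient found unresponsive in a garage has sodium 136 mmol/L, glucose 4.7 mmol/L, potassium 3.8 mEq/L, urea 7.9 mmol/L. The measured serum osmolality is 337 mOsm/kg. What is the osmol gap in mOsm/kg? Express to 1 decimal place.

52.4 mOsm/kg

Calculated osmolality = 2·Na + glucose + urea
= 2·136 + 4.7 + 7.9
= 272 + 4.70 + 7.90
= 284.6 mOsm/kg ≈ 284.6 mOsm/kg
Osmolar gap = measured − calculated = 337 − 284.6 = 52.4 mOsm/kg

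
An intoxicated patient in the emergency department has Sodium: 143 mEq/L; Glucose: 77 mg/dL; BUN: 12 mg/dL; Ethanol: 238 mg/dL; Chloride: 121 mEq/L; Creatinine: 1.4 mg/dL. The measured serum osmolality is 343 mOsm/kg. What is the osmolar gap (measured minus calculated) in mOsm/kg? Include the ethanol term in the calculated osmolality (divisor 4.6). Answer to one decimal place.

Calculated osmolality = 2·Na + glucose/18 + BUN/2.8 + ethanol/4.6
= 2·143 + 77/18 + 12/2.8 + 238/4.6
= 286 + 4.28 + 4.29 + 51.74
= 346.31 mOsm/kg ≈ 346.3 mOsm/kg
Osmolar gap = measured − calculated = 343 − 346.3 = -3.3 mOsm/kg

-3.3 mOsm/kg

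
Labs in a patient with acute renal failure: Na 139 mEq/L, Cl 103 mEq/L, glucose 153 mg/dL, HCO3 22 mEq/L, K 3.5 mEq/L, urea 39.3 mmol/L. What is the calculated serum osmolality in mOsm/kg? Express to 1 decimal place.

Calculated osmolality = 2·Na + glucose/18 + urea
= 2·139 + 153/18 + 39.3
= 278 + 8.50 + 39.30
= 325.8 mOsm/kg

325.8 mOsm/kg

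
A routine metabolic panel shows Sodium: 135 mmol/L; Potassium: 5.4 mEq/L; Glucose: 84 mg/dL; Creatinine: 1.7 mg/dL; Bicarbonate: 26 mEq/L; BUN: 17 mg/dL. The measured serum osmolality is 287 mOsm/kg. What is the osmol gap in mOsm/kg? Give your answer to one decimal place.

6.3 mOsm/kg

Calculated osmolality = 2·Na + glucose/18 + BUN/2.8
= 2·135 + 84/18 + 17/2.8
= 270 + 4.67 + 6.07
= 280.74 mOsm/kg ≈ 280.7 mOsm/kg
Osmolar gap = measured − calculated = 287 − 280.7 = 6.3 mOsm/kg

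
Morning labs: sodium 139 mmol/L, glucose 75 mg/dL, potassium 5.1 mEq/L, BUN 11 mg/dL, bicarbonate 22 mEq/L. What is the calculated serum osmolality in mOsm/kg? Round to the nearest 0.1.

Calculated osmolality = 2·Na + glucose/18 + BUN/2.8
= 2·139 + 75/18 + 11/2.8
= 278 + 4.17 + 3.93
= 286.1 mOsm/kg

286.1 mOsm/kg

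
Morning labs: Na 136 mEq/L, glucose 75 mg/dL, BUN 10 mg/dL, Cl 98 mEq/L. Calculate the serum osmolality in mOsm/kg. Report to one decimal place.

Calculated osmolality = 2·Na + glucose/18 + BUN/2.8
= 2·136 + 75/18 + 10/2.8
= 272 + 4.17 + 3.57
= 279.74 mOsm/kg

279.7 mOsm/kg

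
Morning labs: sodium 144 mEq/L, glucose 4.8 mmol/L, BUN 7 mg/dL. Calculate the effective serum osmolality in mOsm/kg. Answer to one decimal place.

292.8 mOsm/kg

Effective osmolality excludes urea (freely permeant across cell membranes):
2·Na + glucose
= 2·144 + 4.8
= 288 + 4.8
= 292.8 mOsm/kg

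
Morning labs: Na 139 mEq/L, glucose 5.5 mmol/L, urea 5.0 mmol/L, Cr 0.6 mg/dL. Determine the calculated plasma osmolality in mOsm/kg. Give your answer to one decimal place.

Calculated osmolality = 2·Na + glucose + urea
= 2·139 + 5.5 + 5
= 278 + 5.50 + 5
= 288.5 mOsm/kg

288.5 mOsm/kg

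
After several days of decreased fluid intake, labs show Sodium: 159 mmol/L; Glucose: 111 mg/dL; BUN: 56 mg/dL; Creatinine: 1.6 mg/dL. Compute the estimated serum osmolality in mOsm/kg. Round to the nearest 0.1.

Calculated osmolality = 2·Na + glucose/18 + BUN/2.8
= 2·159 + 111/18 + 56/2.8
= 318 + 6.17 + 20
= 344.17 mOsm/kg

344.2 mOsm/kg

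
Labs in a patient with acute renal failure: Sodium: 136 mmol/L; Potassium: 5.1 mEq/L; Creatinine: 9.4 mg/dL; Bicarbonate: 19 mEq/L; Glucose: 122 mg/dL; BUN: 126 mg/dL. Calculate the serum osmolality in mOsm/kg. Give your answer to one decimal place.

Calculated osmolality = 2·Na + glucose/18 + BUN/2.8
= 2·136 + 122/18 + 126/2.8
= 272 + 6.78 + 45
= 323.78 mOsm/kg

323.8 mOsm/kg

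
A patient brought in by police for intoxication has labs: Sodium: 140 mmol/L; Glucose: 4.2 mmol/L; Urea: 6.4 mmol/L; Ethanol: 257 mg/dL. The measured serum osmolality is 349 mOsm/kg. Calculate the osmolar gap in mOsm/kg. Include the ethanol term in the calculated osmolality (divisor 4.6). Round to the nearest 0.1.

2.5 mOsm/kg

Calculated osmolality = 2·Na + glucose + urea + ethanol/4.6
= 2·140 + 4.2 + 6.4 + 257/4.6
= 280 + 4.20 + 6.40 + 55.87
= 346.47 mOsm/kg ≈ 346.5 mOsm/kg
Osmolar gap = measured − calculated = 349 − 346.5 = 2.5 mOsm/kg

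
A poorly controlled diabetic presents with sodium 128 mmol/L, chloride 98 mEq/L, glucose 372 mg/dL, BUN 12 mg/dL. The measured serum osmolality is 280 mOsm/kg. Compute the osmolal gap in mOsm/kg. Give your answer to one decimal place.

-1.0 mOsm/kg

Calculated osmolality = 2·Na + glucose/18 + BUN/2.8
= 2·128 + 372/18 + 12/2.8
= 256 + 20.67 + 4.29
= 280.96 mOsm/kg ≈ 281.0 mOsm/kg
Osmolar gap = measured − calculated = 280 − 281.0 = -1.0 mOsm/kg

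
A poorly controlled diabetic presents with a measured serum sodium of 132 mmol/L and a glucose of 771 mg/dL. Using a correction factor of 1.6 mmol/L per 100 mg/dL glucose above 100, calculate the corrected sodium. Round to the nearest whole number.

143 mmol/L

Corrected Na = measured Na + 1.6 · (glucose − 100)/100
= 132 + 1.6 · (771 − 100)/100
= 132 + 10.7
= 142.7 mmol/L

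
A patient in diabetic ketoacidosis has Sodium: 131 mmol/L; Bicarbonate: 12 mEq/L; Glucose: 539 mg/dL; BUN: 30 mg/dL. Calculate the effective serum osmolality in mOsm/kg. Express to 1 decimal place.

291.9 mOsm/kg

Effective osmolality excludes urea (freely permeant across cell membranes):
2·Na + glucose/18
= 2·131 + 539/18
= 262 + 29.94
= 291.94 mOsm/kg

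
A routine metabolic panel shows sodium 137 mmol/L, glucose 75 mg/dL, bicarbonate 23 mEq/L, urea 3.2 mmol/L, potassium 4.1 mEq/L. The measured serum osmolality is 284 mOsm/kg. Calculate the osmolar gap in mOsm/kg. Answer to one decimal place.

2.6 mOsm/kg

Calculated osmolality = 2·Na + glucose/18 + urea
= 2·137 + 75/18 + 3.2
= 274 + 4.17 + 3.20
= 281.37 mOsm/kg ≈ 281.4 mOsm/kg
Osmolar gap = measured − calculated = 284 − 281.4 = 2.6 mOsm/kg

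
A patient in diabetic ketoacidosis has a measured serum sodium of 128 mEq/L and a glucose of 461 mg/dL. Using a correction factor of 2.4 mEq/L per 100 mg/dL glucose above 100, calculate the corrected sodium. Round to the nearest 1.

137 mEq/L

Corrected Na = measured Na + 2.4 · (glucose − 100)/100
= 128 + 2.4 · (461 − 100)/100
= 128 + 8.7
= 136.7 mEq/L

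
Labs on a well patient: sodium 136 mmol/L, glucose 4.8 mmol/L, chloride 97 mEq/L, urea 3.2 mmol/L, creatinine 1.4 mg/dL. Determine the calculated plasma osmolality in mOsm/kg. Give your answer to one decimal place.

Calculated osmolality = 2·Na + glucose + urea
= 2·136 + 4.8 + 3.2
= 272 + 4.80 + 3.20
= 280 mOsm/kg

280.0 mOsm/kg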